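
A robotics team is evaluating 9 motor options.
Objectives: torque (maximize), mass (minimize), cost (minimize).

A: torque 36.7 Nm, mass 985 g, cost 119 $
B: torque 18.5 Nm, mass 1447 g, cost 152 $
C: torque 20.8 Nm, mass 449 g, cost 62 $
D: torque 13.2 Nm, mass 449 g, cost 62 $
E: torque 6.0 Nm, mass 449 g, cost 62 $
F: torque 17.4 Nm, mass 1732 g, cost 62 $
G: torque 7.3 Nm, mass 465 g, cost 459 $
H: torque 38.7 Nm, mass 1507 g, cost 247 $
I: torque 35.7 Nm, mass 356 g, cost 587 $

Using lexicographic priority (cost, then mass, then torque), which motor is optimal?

First minimize cost: best is 62, kept {C, D, E, F}.
Then minimize mass: best is 449, kept {C, D, E}.
Then maximize torque: best is 20.8, kept {C}.

C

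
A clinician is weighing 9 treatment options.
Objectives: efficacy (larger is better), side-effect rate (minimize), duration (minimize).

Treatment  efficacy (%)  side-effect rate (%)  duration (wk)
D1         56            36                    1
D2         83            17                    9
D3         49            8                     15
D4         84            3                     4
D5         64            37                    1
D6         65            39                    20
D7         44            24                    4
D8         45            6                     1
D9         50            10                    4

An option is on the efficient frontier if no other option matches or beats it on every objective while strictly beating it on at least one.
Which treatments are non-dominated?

D1, D4, D5, D8

D1: not dominated.
D2: dominated by D4 (efficacy 84≥83, side-effect rate 3≤17, duration 4≤9).
D3: dominated by D4 (efficacy 84≥49, side-effect rate 3≤8, duration 4≤15).
D4: not dominated (best efficacy).
D5: not dominated.
D6: dominated by D2 (efficacy 83≥65, side-effect rate 17≤39, duration 9≤20).
D7: dominated by D4 (efficacy 84≥44, side-effect rate 3≤24, duration 4≤4).
D8: not dominated.
D9: dominated by D4 (efficacy 84≥50, side-effect rate 3≤10, duration 4≤4).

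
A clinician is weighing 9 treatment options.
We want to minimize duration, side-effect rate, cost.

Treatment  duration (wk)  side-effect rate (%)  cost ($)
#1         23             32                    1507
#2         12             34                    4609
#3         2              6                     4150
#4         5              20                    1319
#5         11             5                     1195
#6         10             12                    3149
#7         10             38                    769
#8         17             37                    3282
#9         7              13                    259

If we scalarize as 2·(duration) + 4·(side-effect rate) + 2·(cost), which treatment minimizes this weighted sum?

#9

#1: 2·23 + 4·32 + 2·1507 = 3188
#2: 2·12 + 4·34 + 2·4609 = 9378
#3: 2·2 + 4·6 + 2·4150 = 8328
#4: 2·5 + 4·20 + 2·1319 = 2728
#5: 2·11 + 4·5 + 2·1195 = 2432
#6: 2·10 + 4·12 + 2·3149 = 6366
#7: 2·10 + 4·38 + 2·769 = 1710
#8: 2·17 + 4·37 + 2·3282 = 6746
#9: 2·7 + 4·13 + 2·259 = 584
Lowest: #9 at 584.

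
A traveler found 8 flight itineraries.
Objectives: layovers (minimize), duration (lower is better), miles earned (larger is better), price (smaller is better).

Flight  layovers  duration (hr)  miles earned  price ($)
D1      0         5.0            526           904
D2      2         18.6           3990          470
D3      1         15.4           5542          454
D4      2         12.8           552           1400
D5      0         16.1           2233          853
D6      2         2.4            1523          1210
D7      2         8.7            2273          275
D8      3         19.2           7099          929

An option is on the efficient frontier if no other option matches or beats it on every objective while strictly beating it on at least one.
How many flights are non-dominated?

6

D1: not dominated.
D2: dominated by D3 (layovers 1≤2, duration 15.4≤18.6, miles earned 5542≥3990, price 454≤470).
D3: not dominated.
D4: dominated by D6 (layovers 2≤2, duration 2.4≤12.8, miles earned 1523≥552, price 1210≤1400).
D5: not dominated.
D6: not dominated (best duration).
D7: not dominated (best price).
D8: not dominated (best miles earned).
Pareto-optimal: D1, D3, D5, D6, D7, D8 → 6.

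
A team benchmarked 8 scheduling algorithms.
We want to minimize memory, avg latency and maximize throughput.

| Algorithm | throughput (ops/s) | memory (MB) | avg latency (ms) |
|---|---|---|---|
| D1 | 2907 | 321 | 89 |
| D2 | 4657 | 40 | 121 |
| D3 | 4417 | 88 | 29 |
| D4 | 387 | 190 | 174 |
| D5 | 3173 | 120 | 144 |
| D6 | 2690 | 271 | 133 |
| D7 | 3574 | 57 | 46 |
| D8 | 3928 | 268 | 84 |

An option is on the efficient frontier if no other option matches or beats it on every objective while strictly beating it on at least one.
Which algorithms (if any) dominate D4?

D2, D3, D5, D7

D2: throughput 4657≥387, memory 40≤190, avg latency 121≤174 — dominates D4.
D3: throughput 4417≥387, memory 88≤190, avg latency 29≤174 — dominates D4.
D5: throughput 3173≥387, memory 120≤190, avg latency 144≤174 — dominates D4.
D7: throughput 3574≥387, memory 57≤190, avg latency 46≤174 — dominates D4.
Others (D1, D6, D8) are each worse than D4 on at least one objective.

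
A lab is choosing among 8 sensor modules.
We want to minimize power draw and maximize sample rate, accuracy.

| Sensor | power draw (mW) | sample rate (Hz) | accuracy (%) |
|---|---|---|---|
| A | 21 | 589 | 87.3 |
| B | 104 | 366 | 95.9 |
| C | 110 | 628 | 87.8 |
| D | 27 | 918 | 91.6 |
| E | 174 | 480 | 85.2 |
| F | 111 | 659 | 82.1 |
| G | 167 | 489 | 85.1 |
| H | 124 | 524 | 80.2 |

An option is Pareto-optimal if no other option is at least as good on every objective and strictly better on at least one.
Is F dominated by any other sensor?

D vs F: power draw 27≤111, sample rate 918≥659, accuracy 91.6≥82.1 — D is at least as good on every objective and strictly better on at least one, so D dominates F.

Yes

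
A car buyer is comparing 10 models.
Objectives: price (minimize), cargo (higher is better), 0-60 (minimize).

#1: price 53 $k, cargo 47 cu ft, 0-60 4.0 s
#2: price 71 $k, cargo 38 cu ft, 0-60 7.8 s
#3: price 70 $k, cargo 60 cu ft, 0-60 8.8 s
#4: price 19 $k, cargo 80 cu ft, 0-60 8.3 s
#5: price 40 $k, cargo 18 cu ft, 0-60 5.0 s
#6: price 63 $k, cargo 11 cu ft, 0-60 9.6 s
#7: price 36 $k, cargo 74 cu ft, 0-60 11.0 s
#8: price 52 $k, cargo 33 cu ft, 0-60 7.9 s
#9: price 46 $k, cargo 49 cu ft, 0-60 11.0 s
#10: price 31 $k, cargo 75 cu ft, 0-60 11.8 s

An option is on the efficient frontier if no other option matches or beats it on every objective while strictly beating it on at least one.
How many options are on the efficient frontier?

4

#1: not dominated (best 0-60).
#2: dominated by #1 (price 53≤71, cargo 47≥38, 0-60 4.0≤7.8).
#3: dominated by #4 (price 19≤70, cargo 80≥60, 0-60 8.3≤8.8).
#4: not dominated (best price).
#5: not dominated.
#6: dominated by #1 (price 53≤63, cargo 47≥11, 0-60 4.0≤9.6).
#7: dominated by #4 (price 19≤36, cargo 80≥74, 0-60 8.3≤11.0).
#8: not dominated.
#9: dominated by #4 (price 19≤46, cargo 80≥49, 0-60 8.3≤11.0).
#10: dominated by #4 (price 19≤31, cargo 80≥75, 0-60 8.3≤11.8).
Pareto-optimal: #1, #4, #5, #8 → 4.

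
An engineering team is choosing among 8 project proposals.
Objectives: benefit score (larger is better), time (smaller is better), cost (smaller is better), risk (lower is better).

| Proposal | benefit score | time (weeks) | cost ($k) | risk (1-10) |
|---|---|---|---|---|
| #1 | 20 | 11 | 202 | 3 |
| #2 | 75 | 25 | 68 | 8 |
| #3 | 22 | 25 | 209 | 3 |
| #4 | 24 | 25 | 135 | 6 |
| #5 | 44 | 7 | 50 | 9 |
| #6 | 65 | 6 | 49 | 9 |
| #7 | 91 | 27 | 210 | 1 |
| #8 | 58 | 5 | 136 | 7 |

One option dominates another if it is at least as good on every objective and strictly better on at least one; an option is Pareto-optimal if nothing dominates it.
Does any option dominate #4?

No

#1: worse on benefit score (20 vs 24).
#2: worse on risk (8 vs 6).
#3: worse on benefit score (22 vs 24).
#5: worse on risk (9 vs 6).
#6: worse on risk (9 vs 6).
#7: worse on time (27 vs 25).
#8: worse on cost (136 vs 135).
No option is at least as good as #4 on every objective and strictly better on one.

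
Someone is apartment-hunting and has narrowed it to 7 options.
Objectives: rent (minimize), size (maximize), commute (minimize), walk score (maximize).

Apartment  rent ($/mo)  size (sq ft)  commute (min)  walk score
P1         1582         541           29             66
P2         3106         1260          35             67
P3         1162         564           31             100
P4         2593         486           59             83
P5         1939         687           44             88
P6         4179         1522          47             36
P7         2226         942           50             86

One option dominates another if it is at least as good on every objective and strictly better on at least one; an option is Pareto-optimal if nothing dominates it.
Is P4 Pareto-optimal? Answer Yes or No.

No

P3 vs P4: rent 1162≤2593, size 564≥486, commute 31≤59, walk score 100≥83 — P3 is at least as good on every objective and strictly better on at least one, so P3 dominates P4.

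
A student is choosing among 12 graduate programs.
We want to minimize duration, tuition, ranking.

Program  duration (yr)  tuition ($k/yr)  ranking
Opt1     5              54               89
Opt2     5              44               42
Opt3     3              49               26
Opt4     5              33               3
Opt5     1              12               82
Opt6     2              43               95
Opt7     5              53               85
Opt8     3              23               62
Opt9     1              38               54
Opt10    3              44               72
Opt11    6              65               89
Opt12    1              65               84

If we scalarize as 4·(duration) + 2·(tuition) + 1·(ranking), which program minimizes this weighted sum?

Opt1: 4·5 + 2·54 + 1·89 = 217
Opt2: 4·5 + 2·44 + 1·42 = 150
Opt3: 4·3 + 2·49 + 1·26 = 136
Opt4: 4·5 + 2·33 + 1·3 = 89
Opt5: 4·1 + 2·12 + 1·82 = 110
Opt6: 4·2 + 2·43 + 1·95 = 189
Opt7: 4·5 + 2·53 + 1·85 = 211
Opt8: 4·3 + 2·23 + 1·62 = 120
Opt9: 4·1 + 2·38 + 1·54 = 134
Opt10: 4·3 + 2·44 + 1·72 = 172
Opt11: 4·6 + 2·65 + 1·89 = 243
Opt12: 4·1 + 2·65 + 1·84 = 218
Lowest: Opt4 at 89.

Opt4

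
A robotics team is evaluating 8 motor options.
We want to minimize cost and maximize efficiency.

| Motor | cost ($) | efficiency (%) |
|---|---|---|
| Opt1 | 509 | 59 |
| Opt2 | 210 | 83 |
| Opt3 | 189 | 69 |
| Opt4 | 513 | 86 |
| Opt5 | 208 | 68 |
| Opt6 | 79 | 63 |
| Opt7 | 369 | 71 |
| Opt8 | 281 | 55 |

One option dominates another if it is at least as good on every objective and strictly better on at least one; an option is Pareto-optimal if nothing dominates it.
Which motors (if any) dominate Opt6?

Opt1: worse on cost (509 vs 79).
Opt2: worse on cost (210 vs 79).
Opt3: worse on cost (189 vs 79).
Opt4: worse on cost (513 vs 79).
Opt5: worse on cost (208 vs 79).
Opt7: worse on cost (369 vs 79).
Opt8: worse on cost (281 vs 79).
No option dominates Opt6.

none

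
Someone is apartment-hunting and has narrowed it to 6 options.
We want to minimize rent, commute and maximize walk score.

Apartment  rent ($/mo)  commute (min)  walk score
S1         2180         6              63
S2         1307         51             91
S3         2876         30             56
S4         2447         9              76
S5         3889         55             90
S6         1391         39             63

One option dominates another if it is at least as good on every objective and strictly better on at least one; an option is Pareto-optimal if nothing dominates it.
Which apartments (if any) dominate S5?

S2: rent 1307≤3889, commute 51≤55, walk score 91≥90 — dominates S5.
Others (S1, S3, S4, S6) are each worse than S5 on at least one objective.

S2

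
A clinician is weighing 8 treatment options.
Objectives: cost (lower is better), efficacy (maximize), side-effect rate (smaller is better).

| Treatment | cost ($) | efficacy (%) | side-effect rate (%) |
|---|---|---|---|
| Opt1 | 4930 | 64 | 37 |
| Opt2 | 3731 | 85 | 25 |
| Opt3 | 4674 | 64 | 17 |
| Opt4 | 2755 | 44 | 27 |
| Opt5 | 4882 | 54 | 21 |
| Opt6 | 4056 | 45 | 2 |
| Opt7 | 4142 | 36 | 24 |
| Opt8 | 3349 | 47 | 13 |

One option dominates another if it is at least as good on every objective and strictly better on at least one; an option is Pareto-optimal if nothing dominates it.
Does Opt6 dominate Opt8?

No

Opt6 vs Opt8: Opt6 is worse on cost (4056 vs 3349), so it does not dominate Opt8.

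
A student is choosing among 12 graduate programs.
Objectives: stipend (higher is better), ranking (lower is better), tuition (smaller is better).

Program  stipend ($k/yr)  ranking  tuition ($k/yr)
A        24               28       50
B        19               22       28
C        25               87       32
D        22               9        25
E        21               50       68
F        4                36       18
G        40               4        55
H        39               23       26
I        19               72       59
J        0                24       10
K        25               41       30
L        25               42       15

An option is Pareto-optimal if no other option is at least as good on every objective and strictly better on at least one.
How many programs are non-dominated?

6

A: dominated by H (stipend 39≥24, ranking 23≤28, tuition 26≤50).
B: dominated by D (stipend 22≥19, ranking 9≤22, tuition 25≤28).
C: dominated by H (stipend 39≥25, ranking 23≤87, tuition 26≤32).
D: not dominated.
E: dominated by A (stipend 24≥21, ranking 28≤50, tuition 50≤68).
F: not dominated.
G: not dominated (best stipend).
H: not dominated.
I: dominated by A (stipend 24≥19, ranking 28≤72, tuition 50≤59).
J: not dominated (best tuition).
K: dominated by H (stipend 39≥25, ranking 23≤41, tuition 26≤30).
L: not dominated.
Pareto-optimal: D, F, G, H, J, L → 6.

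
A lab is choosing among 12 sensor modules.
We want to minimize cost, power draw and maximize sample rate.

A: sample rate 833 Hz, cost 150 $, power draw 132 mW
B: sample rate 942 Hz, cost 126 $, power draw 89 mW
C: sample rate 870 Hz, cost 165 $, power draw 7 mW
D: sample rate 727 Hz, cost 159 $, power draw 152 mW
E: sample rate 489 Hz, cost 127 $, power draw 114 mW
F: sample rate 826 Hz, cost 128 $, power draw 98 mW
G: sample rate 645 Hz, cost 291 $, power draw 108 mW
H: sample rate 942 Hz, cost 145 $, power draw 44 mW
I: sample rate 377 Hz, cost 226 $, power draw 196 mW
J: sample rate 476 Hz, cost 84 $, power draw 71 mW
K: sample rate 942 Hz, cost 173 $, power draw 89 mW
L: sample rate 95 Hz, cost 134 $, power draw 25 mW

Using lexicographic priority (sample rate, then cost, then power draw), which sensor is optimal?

First maximize sample rate: best is 942, kept {B, H, K}.
Then minimize cost: best is 126, kept {B}.

B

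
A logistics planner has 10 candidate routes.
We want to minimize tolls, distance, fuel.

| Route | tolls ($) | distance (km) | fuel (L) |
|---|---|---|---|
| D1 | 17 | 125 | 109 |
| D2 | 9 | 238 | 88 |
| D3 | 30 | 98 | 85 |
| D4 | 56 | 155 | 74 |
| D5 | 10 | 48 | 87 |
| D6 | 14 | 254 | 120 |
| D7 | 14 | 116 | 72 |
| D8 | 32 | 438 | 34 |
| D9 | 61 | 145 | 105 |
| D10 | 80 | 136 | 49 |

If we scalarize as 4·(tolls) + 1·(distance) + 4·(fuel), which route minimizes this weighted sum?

D5

D1: 4·17 + 1·125 + 4·109 = 629
D2: 4·9 + 1·238 + 4·88 = 626
D3: 4·30 + 1·98 + 4·85 = 558
D4: 4·56 + 1·155 + 4·74 = 675
D5: 4·10 + 1·48 + 4·87 = 436
D6: 4·14 + 1·254 + 4·120 = 790
D7: 4·14 + 1·116 + 4·72 = 460
D8: 4·32 + 1·438 + 4·34 = 702
D9: 4·61 + 1·145 + 4·105 = 809
D10: 4·80 + 1·136 + 4·49 = 652
Lowest: D5 at 436.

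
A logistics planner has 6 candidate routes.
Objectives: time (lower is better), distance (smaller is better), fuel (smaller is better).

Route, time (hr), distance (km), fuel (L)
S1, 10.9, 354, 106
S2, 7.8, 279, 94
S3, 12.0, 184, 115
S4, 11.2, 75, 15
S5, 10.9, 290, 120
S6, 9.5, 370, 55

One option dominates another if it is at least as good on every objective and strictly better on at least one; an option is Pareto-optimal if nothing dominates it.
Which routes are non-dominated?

S1: dominated by S2 (time 7.8≤10.9, distance 279≤354, fuel 94≤106).
S2: not dominated (best time).
S3: dominated by S4 (time 11.2≤12.0, distance 75≤184, fuel 15≤115).
S4: not dominated (best distance).
S5: dominated by S2 (time 7.8≤10.9, distance 279≤290, fuel 94≤120).
S6: not dominated.

S2, S4, S6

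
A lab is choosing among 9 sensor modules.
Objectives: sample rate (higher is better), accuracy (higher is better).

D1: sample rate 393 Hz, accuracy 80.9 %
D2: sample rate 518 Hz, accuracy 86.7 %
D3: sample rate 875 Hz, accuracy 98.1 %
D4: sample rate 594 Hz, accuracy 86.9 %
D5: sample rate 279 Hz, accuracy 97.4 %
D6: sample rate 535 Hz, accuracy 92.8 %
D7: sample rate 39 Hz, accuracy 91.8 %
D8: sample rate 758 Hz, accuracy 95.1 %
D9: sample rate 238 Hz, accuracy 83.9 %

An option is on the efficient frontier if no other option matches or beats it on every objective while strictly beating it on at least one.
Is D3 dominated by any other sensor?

D1: worse on sample rate (393 vs 875).
D2: worse on sample rate (518 vs 875).
D4: worse on sample rate (594 vs 875).
D5: worse on sample rate (279 vs 875).
D6: worse on sample rate (535 vs 875).
D7: worse on sample rate (39 vs 875).
D8: worse on sample rate (758 vs 875).
D9: worse on sample rate (238 vs 875).
No option is at least as good as D3 on every objective and strictly better on one.

No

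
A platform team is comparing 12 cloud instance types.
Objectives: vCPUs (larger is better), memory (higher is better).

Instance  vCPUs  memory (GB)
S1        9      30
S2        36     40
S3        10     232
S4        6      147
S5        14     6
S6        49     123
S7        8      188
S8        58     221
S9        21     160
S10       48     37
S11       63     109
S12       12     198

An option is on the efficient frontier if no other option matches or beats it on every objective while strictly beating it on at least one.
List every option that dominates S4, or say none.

S3: vCPUs 10≥6, memory 232≥147 — dominates S4.
S7: vCPUs 8≥6, memory 188≥147 — dominates S4.
S8: vCPUs 58≥6, memory 221≥147 — dominates S4.
S9: vCPUs 21≥6, memory 160≥147 — dominates S4.
S12: vCPUs 12≥6, memory 198≥147 — dominates S4.
Others (S1, S2, S5, S6, S10, S11) are each worse than S4 on at least one objective.

S3, S7, S8, S9, S12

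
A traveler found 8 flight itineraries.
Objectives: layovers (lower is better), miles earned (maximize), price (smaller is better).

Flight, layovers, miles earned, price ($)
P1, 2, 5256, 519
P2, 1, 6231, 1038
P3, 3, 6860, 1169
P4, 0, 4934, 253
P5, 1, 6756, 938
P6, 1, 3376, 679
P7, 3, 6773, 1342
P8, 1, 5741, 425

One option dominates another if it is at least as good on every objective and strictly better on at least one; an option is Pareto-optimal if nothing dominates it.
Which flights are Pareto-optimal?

P3, P4, P5, P8

P1: dominated by P8 (layovers 1≤2, miles earned 5741≥5256, price 425≤519).
P2: dominated by P5 (layovers 1≤1, miles earned 6756≥6231, price 938≤1038).
P3: not dominated (best miles earned).
P4: not dominated (best layovers).
P5: not dominated.
P6: dominated by P4 (layovers 0≤1, miles earned 4934≥3376, price 253≤679).
P7: dominated by P3 (layovers 3≤3, miles earned 6860≥6773, price 1169≤1342).
P8: not dominated.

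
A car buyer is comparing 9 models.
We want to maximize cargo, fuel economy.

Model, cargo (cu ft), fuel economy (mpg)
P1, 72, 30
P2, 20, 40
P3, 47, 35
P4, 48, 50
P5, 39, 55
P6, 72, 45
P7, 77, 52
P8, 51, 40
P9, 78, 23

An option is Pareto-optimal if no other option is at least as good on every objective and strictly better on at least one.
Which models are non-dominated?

P5, P7, P9

P1: dominated by P6 (cargo 72≥72, fuel economy 45≥30).
P2: dominated by P4 (cargo 48≥20, fuel economy 50≥40).
P3: dominated by P4 (cargo 48≥47, fuel economy 50≥35).
P4: dominated by P7 (cargo 77≥48, fuel economy 52≥50).
P5: not dominated (best fuel economy).
P6: dominated by P7 (cargo 77≥72, fuel economy 52≥45).
P7: not dominated.
P8: dominated by P6 (cargo 72≥51, fuel economy 45≥40).
P9: not dominated (best cargo).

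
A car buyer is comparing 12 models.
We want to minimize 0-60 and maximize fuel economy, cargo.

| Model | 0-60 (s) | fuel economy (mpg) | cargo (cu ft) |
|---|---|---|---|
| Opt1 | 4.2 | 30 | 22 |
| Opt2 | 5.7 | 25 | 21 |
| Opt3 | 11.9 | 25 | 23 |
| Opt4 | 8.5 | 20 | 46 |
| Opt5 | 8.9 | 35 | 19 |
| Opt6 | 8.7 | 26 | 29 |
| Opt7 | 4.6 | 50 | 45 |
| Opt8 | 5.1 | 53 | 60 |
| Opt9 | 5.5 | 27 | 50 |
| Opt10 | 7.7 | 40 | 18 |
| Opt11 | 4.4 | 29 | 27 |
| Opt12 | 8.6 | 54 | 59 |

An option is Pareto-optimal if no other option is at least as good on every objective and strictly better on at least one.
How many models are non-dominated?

5

Opt1: not dominated (best 0-60).
Opt2: dominated by Opt1 (0-60 4.2≤5.7, fuel economy 30≥25, cargo 22≥21).
Opt3: dominated by Opt6 (0-60 8.7≤11.9, fuel economy 26≥25, cargo 29≥23).
Opt4: dominated by Opt8 (0-60 5.1≤8.5, fuel economy 53≥20, cargo 60≥46).
Opt5: dominated by Opt7 (0-60 4.6≤8.9, fuel economy 50≥35, cargo 45≥19).
Opt6: dominated by Opt7 (0-60 4.6≤8.7, fuel economy 50≥26, cargo 45≥29).
Opt7: not dominated.
Opt8: not dominated (best cargo).
Opt9: dominated by Opt8 (0-60 5.1≤5.5, fuel economy 53≥27, cargo 60≥50).
Opt10: dominated by Opt7 (0-60 4.6≤7.7, fuel economy 50≥40, cargo 45≥18).
Opt11: not dominated.
Opt12: not dominated (best fuel economy).
Pareto-optimal: Opt1, Opt7, Opt8, Opt11, Opt12 → 5.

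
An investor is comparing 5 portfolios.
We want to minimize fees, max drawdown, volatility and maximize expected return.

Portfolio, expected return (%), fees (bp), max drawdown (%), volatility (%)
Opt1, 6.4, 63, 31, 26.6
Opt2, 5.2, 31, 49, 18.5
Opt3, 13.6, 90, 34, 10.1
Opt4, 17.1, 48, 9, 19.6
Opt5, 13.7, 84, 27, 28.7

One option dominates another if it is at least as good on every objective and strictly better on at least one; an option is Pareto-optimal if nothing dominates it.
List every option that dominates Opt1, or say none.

Opt4

Opt4: expected return 17.1≥6.4, fees 48≤63, max drawdown 9≤31, volatility 19.6≤26.6 — dominates Opt1.
Others (Opt2, Opt3, Opt5) are each worse than Opt1 on at least one objective.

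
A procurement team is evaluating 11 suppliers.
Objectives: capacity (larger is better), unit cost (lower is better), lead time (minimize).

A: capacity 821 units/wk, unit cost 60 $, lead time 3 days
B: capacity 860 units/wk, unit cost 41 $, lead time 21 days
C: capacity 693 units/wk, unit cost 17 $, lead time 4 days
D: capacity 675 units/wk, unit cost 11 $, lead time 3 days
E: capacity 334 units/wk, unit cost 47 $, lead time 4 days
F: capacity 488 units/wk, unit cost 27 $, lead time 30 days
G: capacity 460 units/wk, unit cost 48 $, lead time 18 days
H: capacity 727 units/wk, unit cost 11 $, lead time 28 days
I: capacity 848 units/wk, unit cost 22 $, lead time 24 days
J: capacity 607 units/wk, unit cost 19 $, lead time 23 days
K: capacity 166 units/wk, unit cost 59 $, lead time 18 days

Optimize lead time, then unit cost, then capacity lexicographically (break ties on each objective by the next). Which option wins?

First minimize lead time: best is 3, kept {A, D}.
Then minimize unit cost: best is 11, kept {D}.

D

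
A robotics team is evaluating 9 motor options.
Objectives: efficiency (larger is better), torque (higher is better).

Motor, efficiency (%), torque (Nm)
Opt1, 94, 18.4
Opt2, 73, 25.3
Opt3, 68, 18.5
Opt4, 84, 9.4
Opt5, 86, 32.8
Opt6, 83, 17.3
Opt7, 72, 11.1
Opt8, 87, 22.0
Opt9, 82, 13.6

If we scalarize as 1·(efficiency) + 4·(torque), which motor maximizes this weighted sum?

Opt5

Opt1: 1·94 + 4·18.4 = 167.6
Opt2: 1·73 + 4·25.3 = 174.2
Opt3: 1·68 + 4·18.5 = 142.0
Opt4: 1·84 + 4·9.4 = 121.6
Opt5: 1·86 + 4·32.8 = 217.2
Opt6: 1·83 + 4·17.3 = 152.2
Opt7: 1·72 + 4·11.1 = 116.4
Opt8: 1·87 + 4·22.0 = 175.0
Opt9: 1·82 + 4·13.6 = 136.4
Highest: Opt5 at 217.2.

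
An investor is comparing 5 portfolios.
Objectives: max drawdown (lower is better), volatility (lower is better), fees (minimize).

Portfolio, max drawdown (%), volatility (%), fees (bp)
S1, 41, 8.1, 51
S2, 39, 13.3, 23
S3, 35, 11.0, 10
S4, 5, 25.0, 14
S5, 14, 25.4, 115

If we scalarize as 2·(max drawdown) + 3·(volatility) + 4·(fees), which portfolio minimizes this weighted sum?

S4

S1: 2·41 + 3·8.1 + 4·51 = 310.3
S2: 2·39 + 3·13.3 + 4·23 = 209.9
S3: 2·35 + 3·11.0 + 4·10 = 143.0
S4: 2·5 + 3·25.0 + 4·14 = 141.0
S5: 2·14 + 3·25.4 + 4·115 = 564.2
Lowest: S4 at 141.0.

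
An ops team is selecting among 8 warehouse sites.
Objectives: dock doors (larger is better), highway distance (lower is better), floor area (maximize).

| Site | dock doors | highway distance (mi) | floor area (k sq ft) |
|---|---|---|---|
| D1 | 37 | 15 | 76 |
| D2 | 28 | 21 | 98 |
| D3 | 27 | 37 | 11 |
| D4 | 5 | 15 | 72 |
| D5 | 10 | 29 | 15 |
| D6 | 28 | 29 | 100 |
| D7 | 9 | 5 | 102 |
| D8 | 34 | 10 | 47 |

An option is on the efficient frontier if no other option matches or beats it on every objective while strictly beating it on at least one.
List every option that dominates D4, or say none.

D1, D7

D1: dock doors 37≥5, highway distance 15≤15, floor area 76≥72 — dominates D4.
D7: dock doors 9≥5, highway distance 5≤15, floor area 102≥72 — dominates D4.
Others (D2, D3, D5, D6, D8) are each worse than D4 on at least one objective.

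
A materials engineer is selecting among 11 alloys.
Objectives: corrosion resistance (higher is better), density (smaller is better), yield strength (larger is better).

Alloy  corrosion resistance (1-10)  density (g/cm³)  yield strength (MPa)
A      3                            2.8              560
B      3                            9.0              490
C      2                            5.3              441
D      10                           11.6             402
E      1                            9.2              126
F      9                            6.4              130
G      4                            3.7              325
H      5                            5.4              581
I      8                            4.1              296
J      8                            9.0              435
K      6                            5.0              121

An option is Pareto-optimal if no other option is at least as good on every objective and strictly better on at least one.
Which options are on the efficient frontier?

A: not dominated (best density).
B: dominated by A (corrosion resistance 3≥3, density 2.8≤9.0, yield strength 560≥490).
C: dominated by A (corrosion resistance 3≥2, density 2.8≤5.3, yield strength 560≥441).
D: not dominated (best corrosion resistance).
E: dominated by A (corrosion resistance 3≥1, density 2.8≤9.2, yield strength 560≥126).
F: not dominated.
G: not dominated.
H: not dominated (best yield strength).
I: not dominated.
J: not dominated.
K: dominated by I (corrosion resistance 8≥6, density 4.1≤5.0, yield strength 296≥121).

A, D, F, G, H, I, J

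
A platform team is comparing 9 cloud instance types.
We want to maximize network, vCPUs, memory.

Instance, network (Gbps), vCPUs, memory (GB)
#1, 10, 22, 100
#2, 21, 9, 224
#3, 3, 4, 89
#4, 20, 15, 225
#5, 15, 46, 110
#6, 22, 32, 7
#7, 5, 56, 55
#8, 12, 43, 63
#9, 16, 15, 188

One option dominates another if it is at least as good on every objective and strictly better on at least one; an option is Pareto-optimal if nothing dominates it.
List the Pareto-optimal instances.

#1: dominated by #5 (network 15≥10, vCPUs 46≥22, memory 110≥100).
#2: not dominated.
#3: dominated by #1 (network 10≥3, vCPUs 22≥4, memory 100≥89).
#4: not dominated (best memory).
#5: not dominated.
#6: not dominated (best network).
#7: not dominated (best vCPUs).
#8: dominated by #5 (network 15≥12, vCPUs 46≥43, memory 110≥63).
#9: dominated by #4 (network 20≥16, vCPUs 15≥15, memory 225≥188).

#2, #4, #5, #6, #7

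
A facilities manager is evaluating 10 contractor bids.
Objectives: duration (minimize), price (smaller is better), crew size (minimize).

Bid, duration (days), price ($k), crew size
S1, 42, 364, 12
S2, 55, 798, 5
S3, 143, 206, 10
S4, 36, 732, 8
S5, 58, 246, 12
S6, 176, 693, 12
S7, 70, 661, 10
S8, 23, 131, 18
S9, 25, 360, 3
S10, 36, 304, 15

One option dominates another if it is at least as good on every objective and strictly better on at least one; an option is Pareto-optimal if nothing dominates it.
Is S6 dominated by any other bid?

Yes

S1 vs S6: duration 42≤176, price 364≤693, crew size 12≤12 — S1 is at least as good on every objective and strictly better on at least one, so S1 dominates S6.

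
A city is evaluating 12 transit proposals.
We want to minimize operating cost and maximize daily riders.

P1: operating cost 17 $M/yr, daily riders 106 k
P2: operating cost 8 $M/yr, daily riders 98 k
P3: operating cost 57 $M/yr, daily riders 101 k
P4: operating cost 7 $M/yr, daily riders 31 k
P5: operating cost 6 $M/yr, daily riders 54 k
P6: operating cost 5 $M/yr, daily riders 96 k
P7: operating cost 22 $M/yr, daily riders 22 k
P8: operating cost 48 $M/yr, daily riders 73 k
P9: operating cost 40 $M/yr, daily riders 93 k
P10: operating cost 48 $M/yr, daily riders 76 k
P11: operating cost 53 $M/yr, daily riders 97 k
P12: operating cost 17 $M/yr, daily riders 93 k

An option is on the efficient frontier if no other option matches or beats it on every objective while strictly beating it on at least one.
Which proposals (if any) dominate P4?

P5: operating cost 6≤7, daily riders 54≥31 — dominates P4.
P6: operating cost 5≤7, daily riders 96≥31 — dominates P4.
Others (P1, P2, P3, P7, P8, P9, P10, P11, P12) are each worse than P4 on at least one objective.

P5, P6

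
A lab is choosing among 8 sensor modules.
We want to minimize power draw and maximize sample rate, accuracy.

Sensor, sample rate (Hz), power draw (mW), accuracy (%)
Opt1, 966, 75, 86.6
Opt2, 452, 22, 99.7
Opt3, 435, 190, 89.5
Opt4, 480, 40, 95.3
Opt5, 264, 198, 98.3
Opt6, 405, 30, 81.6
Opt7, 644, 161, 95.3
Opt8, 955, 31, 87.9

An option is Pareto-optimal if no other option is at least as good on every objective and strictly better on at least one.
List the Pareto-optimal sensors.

Opt1, Opt2, Opt4, Opt7, Opt8

Opt1: not dominated (best sample rate).
Opt2: not dominated (best power draw).
Opt3: dominated by Opt2 (sample rate 452≥435, power draw 22≤190, accuracy 99.7≥89.5).
Opt4: not dominated.
Opt5: dominated by Opt2 (sample rate 452≥264, power draw 22≤198, accuracy 99.7≥98.3).
Opt6: dominated by Opt2 (sample rate 452≥405, power draw 22≤30, accuracy 99.7≥81.6).
Opt7: not dominated.
Opt8: not dominated.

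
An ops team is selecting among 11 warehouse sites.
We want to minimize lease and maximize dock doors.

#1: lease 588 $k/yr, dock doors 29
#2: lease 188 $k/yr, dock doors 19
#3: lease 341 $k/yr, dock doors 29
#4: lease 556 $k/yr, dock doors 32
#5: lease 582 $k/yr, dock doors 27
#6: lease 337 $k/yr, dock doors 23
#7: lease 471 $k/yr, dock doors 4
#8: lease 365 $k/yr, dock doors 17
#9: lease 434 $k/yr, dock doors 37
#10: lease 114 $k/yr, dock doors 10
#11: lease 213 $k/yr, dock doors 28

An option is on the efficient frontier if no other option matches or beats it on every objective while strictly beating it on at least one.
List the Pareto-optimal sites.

#1: dominated by #3 (lease 341≤588, dock doors 29≥29).
#2: not dominated.
#3: not dominated.
#4: dominated by #9 (lease 434≤556, dock doors 37≥32).
#5: dominated by #3 (lease 341≤582, dock doors 29≥27).
#6: dominated by #11 (lease 213≤337, dock doors 28≥23).
#7: dominated by #2 (lease 188≤471, dock doors 19≥4).
#8: dominated by #2 (lease 188≤365, dock doors 19≥17).
#9: not dominated (best dock doors).
#10: not dominated (best lease).
#11: not dominated.

#2, #3, #9, #10, #11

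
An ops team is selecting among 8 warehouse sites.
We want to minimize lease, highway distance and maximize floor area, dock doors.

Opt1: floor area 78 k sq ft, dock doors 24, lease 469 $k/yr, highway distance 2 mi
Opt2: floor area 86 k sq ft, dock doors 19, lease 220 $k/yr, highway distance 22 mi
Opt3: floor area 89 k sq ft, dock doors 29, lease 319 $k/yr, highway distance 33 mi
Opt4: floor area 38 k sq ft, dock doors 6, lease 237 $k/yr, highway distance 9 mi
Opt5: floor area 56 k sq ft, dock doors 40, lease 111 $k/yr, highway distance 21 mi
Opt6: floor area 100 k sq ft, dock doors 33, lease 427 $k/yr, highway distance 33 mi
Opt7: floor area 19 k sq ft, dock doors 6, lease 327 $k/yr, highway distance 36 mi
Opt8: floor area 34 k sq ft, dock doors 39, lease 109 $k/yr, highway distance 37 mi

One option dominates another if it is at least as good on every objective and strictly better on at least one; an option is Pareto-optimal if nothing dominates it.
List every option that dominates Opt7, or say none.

Opt2: floor area 86≥19, dock doors 19≥6, lease 220≤327, highway distance 22≤36 — dominates Opt7.
Opt3: floor area 89≥19, dock doors 29≥6, lease 319≤327, highway distance 33≤36 — dominates Opt7.
Opt4: floor area 38≥19, dock doors 6≥6, lease 237≤327, highway distance 9≤36 — dominates Opt7.
Opt5: floor area 56≥19, dock doors 40≥6, lease 111≤327, highway distance 21≤36 — dominates Opt7.
Others (Opt1, Opt6, Opt8) are each worse than Opt7 on at least one objective.

Opt2, Opt3, Opt4, Opt5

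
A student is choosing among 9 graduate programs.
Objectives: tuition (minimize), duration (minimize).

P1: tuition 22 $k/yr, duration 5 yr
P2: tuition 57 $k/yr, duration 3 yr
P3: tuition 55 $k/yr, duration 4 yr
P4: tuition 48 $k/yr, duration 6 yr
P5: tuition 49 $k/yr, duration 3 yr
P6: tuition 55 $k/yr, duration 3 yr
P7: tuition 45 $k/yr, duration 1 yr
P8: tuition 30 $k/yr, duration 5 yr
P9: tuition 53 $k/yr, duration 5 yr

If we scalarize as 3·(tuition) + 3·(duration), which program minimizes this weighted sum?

P1: 3·22 + 3·5 = 81
P2: 3·57 + 3·3 = 180
P3: 3·55 + 3·4 = 177
P4: 3·48 + 3·6 = 162
P5: 3·49 + 3·3 = 156
P6: 3·55 + 3·3 = 174
P7: 3·45 + 3·1 = 138
P8: 3·30 + 3·5 = 105
P9: 3·53 + 3·5 = 174
Lowest: P1 at 81.

P1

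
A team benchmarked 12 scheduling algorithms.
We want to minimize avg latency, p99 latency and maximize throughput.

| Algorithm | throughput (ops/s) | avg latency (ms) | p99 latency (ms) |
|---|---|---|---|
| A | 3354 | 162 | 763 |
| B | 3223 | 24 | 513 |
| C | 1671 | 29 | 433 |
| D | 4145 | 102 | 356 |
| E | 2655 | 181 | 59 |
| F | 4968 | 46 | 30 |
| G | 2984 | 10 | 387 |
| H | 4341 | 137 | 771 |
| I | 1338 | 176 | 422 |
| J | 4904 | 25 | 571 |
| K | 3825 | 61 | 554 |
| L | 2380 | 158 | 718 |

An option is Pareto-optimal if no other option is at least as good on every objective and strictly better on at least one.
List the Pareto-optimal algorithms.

A: dominated by D (throughput 4145≥3354, avg latency 102≤162, p99 latency 356≤763).
B: not dominated.
C: dominated by G (throughput 2984≥1671, avg latency 10≤29, p99 latency 387≤433).
D: dominated by F (throughput 4968≥4145, avg latency 46≤102, p99 latency 30≤356).
E: dominated by F (throughput 4968≥2655, avg latency 46≤181, p99 latency 30≤59).
F: not dominated (best throughput).
G: not dominated (best avg latency).
H: dominated by F (throughput 4968≥4341, avg latency 46≤137, p99 latency 30≤771).
I: dominated by D (throughput 4145≥1338, avg latency 102≤176, p99 latency 356≤422).
J: not dominated.
K: dominated by F (throughput 4968≥3825, avg latency 46≤61, p99 latency 30≤554).
L: dominated by B (throughput 3223≥2380, avg latency 24≤158, p99 latency 513≤718).

B, F, G, J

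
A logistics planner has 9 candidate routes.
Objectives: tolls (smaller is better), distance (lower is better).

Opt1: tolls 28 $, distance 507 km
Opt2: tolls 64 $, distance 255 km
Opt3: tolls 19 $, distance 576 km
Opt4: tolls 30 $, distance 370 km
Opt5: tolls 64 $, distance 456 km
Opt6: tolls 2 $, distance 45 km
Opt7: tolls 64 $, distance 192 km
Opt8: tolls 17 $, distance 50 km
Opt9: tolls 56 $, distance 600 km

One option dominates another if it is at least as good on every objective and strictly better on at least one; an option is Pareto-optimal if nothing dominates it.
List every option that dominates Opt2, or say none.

Opt6, Opt7, Opt8

Opt6: tolls 2≤64, distance 45≤255 — dominates Opt2.
Opt7: tolls 64≤64, distance 192≤255 — dominates Opt2.
Opt8: tolls 17≤64, distance 50≤255 — dominates Opt2.
Others (Opt1, Opt3, Opt4, Opt5, Opt9) are each worse than Opt2 on at least one objective.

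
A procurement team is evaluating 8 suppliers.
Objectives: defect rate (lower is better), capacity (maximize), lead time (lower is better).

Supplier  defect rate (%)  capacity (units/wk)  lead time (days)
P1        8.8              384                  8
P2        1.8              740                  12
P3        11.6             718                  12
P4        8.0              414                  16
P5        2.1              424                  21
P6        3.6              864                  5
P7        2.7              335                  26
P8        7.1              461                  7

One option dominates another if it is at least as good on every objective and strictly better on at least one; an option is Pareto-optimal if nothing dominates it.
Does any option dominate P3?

P2 vs P3: defect rate 1.8≤11.6, capacity 740≥718, lead time 12≤12 — P2 is at least as good on every objective and strictly better on at least one, so P2 dominates P3.

Yes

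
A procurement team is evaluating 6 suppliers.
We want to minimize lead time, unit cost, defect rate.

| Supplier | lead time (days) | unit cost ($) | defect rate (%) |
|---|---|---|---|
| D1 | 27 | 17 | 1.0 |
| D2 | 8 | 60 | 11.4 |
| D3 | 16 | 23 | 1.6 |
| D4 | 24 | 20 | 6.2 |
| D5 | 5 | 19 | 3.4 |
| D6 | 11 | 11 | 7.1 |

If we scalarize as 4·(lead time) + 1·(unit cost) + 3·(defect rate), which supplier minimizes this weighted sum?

D5

D1: 4·27 + 1·17 + 3·1.0 = 128.0
D2: 4·8 + 1·60 + 3·11.4 = 126.2
D3: 4·16 + 1·23 + 3·1.6 = 91.8
D4: 4·24 + 1·20 + 3·6.2 = 134.6
D5: 4·5 + 1·19 + 3·3.4 = 49.2
D6: 4·11 + 1·11 + 3·7.1 = 76.3
Lowest: D5 at 49.2.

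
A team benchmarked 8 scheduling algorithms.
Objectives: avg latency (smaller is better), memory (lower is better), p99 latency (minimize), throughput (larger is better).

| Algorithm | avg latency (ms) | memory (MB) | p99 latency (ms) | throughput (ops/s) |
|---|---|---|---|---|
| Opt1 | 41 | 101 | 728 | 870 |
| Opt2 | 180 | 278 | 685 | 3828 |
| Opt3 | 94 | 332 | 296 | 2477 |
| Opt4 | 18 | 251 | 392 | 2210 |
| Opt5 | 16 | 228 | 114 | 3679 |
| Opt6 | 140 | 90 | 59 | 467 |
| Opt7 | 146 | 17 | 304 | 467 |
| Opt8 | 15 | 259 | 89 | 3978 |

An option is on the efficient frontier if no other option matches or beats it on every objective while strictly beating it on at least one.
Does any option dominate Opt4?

Yes

Opt5 vs Opt4: avg latency 16≤18, memory 228≤251, p99 latency 114≤392, throughput 3679≥2210 — Opt5 is at least as good on every objective and strictly better on at least one, so Opt5 dominates Opt4.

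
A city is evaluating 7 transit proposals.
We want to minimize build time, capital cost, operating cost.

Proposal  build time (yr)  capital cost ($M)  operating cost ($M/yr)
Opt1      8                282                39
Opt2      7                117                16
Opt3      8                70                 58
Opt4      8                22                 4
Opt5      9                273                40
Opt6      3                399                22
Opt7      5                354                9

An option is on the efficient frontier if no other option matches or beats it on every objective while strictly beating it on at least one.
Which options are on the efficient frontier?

Opt2, Opt4, Opt6, Opt7

Opt1: dominated by Opt2 (build time 7≤8, capital cost 117≤282, operating cost 16≤39).
Opt2: not dominated.
Opt3: dominated by Opt4 (build time 8≤8, capital cost 22≤70, operating cost 4≤58).
Opt4: not dominated (best capital cost).
Opt5: dominated by Opt2 (build time 7≤9, capital cost 117≤273, operating cost 16≤40).
Opt6: not dominated (best build time).
Opt7: not dominated.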